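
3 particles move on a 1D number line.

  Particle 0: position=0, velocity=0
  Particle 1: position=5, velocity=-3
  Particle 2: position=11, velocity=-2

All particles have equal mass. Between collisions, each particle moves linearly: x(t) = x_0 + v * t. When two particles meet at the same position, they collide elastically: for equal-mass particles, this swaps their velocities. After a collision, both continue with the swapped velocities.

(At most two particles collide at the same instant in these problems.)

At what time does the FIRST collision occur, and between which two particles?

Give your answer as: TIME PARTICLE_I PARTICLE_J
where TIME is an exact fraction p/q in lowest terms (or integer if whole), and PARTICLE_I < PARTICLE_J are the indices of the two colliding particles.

Answer: 5/3 0 1

Derivation:
Pair (0,1): pos 0,5 vel 0,-3 -> gap=5, closing at 3/unit, collide at t=5/3
Pair (1,2): pos 5,11 vel -3,-2 -> not approaching (rel speed -1 <= 0)
Earliest collision: t=5/3 between 0 and 1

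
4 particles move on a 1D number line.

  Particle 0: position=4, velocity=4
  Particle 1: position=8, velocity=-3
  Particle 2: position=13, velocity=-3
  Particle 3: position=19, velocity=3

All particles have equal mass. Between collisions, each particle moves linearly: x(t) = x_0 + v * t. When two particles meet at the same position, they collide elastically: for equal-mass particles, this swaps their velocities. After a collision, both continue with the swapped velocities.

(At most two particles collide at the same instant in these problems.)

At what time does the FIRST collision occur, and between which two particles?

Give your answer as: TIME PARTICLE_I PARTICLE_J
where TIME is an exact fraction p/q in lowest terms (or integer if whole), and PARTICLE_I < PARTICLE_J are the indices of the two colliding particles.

Answer: 4/7 0 1

Derivation:
Pair (0,1): pos 4,8 vel 4,-3 -> gap=4, closing at 7/unit, collide at t=4/7
Pair (1,2): pos 8,13 vel -3,-3 -> not approaching (rel speed 0 <= 0)
Pair (2,3): pos 13,19 vel -3,3 -> not approaching (rel speed -6 <= 0)
Earliest collision: t=4/7 between 0 and 1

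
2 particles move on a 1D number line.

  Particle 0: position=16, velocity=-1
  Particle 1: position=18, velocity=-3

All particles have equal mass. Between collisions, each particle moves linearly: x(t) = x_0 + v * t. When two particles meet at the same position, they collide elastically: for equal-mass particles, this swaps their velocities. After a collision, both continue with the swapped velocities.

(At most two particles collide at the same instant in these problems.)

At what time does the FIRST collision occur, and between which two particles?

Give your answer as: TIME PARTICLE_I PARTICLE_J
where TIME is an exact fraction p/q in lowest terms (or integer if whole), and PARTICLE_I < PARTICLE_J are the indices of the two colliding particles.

Pair (0,1): pos 16,18 vel -1,-3 -> gap=2, closing at 2/unit, collide at t=1
Earliest collision: t=1 between 0 and 1

Answer: 1 0 1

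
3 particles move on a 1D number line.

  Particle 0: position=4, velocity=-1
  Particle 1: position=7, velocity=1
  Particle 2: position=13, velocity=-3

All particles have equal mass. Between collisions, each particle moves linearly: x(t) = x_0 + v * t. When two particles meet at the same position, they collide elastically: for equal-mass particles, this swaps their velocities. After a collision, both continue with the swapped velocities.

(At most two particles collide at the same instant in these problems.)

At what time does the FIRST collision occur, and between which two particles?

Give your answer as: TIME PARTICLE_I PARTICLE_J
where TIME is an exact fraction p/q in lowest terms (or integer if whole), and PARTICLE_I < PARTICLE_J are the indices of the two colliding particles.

Pair (0,1): pos 4,7 vel -1,1 -> not approaching (rel speed -2 <= 0)
Pair (1,2): pos 7,13 vel 1,-3 -> gap=6, closing at 4/unit, collide at t=3/2
Earliest collision: t=3/2 between 1 and 2

Answer: 3/2 1 2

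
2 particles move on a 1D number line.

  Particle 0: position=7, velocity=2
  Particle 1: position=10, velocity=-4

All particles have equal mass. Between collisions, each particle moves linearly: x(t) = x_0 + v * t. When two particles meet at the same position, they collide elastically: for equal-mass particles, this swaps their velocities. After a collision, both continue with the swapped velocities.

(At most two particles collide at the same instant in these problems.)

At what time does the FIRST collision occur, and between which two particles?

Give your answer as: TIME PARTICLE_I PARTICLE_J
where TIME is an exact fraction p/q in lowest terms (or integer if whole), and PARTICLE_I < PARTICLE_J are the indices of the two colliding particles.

Pair (0,1): pos 7,10 vel 2,-4 -> gap=3, closing at 6/unit, collide at t=1/2
Earliest collision: t=1/2 between 0 and 1

Answer: 1/2 0 1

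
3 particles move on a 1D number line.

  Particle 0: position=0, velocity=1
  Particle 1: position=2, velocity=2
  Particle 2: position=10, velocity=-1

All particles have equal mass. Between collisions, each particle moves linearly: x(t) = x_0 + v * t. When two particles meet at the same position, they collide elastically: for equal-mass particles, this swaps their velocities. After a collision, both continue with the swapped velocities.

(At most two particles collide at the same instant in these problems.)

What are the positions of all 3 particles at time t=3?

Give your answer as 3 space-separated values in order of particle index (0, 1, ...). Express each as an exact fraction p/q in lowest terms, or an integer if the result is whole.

Answer: 3 7 8

Derivation:
Collision at t=8/3: particles 1 and 2 swap velocities; positions: p0=8/3 p1=22/3 p2=22/3; velocities now: v0=1 v1=-1 v2=2
Advance to t=3 (no further collisions before then); velocities: v0=1 v1=-1 v2=2; positions = 3 7 8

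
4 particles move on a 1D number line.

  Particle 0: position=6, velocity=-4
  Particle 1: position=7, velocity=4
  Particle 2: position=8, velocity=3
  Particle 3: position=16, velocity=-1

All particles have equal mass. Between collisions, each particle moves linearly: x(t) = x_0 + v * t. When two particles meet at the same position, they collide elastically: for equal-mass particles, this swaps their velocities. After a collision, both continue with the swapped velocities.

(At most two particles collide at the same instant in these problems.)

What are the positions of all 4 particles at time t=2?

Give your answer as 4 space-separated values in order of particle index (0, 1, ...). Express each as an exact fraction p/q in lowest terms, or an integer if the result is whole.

Collision at t=1: particles 1 and 2 swap velocities; positions: p0=2 p1=11 p2=11 p3=15; velocities now: v0=-4 v1=3 v2=4 v3=-1
Collision at t=9/5: particles 2 and 3 swap velocities; positions: p0=-6/5 p1=67/5 p2=71/5 p3=71/5; velocities now: v0=-4 v1=3 v2=-1 v3=4
Collision at t=2: particles 1 and 2 swap velocities; positions: p0=-2 p1=14 p2=14 p3=15; velocities now: v0=-4 v1=-1 v2=3 v3=4
Advance to t=2 (no further collisions before then); velocities: v0=-4 v1=-1 v2=3 v3=4; positions = -2 14 14 15

Answer: -2 14 14 15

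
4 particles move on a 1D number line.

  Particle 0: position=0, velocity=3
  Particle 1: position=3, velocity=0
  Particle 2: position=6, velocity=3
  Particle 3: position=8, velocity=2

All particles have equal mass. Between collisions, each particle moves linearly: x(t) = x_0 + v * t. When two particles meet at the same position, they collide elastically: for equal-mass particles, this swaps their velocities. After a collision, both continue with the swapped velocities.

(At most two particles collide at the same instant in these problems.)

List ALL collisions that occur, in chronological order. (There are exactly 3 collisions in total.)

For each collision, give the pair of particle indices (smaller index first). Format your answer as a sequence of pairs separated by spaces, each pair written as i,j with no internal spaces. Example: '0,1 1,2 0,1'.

Collision at t=1: particles 0 and 1 swap velocities; positions: p0=3 p1=3 p2=9 p3=10; velocities now: v0=0 v1=3 v2=3 v3=2
Collision at t=2: particles 2 and 3 swap velocities; positions: p0=3 p1=6 p2=12 p3=12; velocities now: v0=0 v1=3 v2=2 v3=3
Collision at t=8: particles 1 and 2 swap velocities; positions: p0=3 p1=24 p2=24 p3=30; velocities now: v0=0 v1=2 v2=3 v3=3

Answer: 0,1 2,3 1,2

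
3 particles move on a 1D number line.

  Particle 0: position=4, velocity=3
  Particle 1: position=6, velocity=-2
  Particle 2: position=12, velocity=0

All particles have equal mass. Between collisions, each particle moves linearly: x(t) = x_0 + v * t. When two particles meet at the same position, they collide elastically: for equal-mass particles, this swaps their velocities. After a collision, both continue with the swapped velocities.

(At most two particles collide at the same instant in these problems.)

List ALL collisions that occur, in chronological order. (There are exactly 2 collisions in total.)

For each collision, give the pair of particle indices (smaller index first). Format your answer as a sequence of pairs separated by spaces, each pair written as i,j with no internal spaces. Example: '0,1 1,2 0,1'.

Answer: 0,1 1,2

Derivation:
Collision at t=2/5: particles 0 and 1 swap velocities; positions: p0=26/5 p1=26/5 p2=12; velocities now: v0=-2 v1=3 v2=0
Collision at t=8/3: particles 1 and 2 swap velocities; positions: p0=2/3 p1=12 p2=12; velocities now: v0=-2 v1=0 v2=3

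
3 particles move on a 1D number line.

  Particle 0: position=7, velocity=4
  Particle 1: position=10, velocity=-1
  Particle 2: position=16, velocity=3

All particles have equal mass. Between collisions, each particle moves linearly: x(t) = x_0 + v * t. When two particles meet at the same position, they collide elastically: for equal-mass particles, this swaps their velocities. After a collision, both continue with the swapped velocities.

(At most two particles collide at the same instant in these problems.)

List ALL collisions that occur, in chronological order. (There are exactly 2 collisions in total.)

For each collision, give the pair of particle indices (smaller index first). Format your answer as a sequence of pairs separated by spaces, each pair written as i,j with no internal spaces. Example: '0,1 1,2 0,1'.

Collision at t=3/5: particles 0 and 1 swap velocities; positions: p0=47/5 p1=47/5 p2=89/5; velocities now: v0=-1 v1=4 v2=3
Collision at t=9: particles 1 and 2 swap velocities; positions: p0=1 p1=43 p2=43; velocities now: v0=-1 v1=3 v2=4

Answer: 0,1 1,2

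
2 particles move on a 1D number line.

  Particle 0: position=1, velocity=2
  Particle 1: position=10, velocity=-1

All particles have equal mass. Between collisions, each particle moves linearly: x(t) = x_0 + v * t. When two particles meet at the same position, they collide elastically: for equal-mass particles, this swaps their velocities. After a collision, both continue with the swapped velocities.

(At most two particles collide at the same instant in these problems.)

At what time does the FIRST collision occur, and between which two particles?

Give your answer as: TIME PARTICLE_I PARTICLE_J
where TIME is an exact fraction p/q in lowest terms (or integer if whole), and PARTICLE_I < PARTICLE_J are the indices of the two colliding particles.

Pair (0,1): pos 1,10 vel 2,-1 -> gap=9, closing at 3/unit, collide at t=3
Earliest collision: t=3 between 0 and 1

Answer: 3 0 1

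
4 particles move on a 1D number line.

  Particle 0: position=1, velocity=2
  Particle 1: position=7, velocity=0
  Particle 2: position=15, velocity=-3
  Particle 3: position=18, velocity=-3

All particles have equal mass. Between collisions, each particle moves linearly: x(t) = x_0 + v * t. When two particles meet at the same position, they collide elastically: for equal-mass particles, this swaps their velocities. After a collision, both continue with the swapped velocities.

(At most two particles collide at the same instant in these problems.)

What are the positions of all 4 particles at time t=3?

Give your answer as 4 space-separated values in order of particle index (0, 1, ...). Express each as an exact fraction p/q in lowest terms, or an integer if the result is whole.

Answer: 6 7 7 9

Derivation:
Collision at t=8/3: particles 1 and 2 swap velocities; positions: p0=19/3 p1=7 p2=7 p3=10; velocities now: v0=2 v1=-3 v2=0 v3=-3
Collision at t=14/5: particles 0 and 1 swap velocities; positions: p0=33/5 p1=33/5 p2=7 p3=48/5; velocities now: v0=-3 v1=2 v2=0 v3=-3
Collision at t=3: particles 1 and 2 swap velocities; positions: p0=6 p1=7 p2=7 p3=9; velocities now: v0=-3 v1=0 v2=2 v3=-3
Advance to t=3 (no further collisions before then); velocities: v0=-3 v1=0 v2=2 v3=-3; positions = 6 7 7 9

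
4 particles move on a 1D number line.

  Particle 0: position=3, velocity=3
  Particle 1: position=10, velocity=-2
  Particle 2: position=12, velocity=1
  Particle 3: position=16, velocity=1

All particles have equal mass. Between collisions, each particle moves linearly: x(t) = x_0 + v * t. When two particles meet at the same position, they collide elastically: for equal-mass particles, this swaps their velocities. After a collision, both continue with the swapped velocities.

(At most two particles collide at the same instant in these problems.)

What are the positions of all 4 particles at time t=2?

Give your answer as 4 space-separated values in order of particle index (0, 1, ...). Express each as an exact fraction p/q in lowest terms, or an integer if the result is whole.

Collision at t=7/5: particles 0 and 1 swap velocities; positions: p0=36/5 p1=36/5 p2=67/5 p3=87/5; velocities now: v0=-2 v1=3 v2=1 v3=1
Advance to t=2 (no further collisions before then); velocities: v0=-2 v1=3 v2=1 v3=1; positions = 6 9 14 18

Answer: 6 9 14 18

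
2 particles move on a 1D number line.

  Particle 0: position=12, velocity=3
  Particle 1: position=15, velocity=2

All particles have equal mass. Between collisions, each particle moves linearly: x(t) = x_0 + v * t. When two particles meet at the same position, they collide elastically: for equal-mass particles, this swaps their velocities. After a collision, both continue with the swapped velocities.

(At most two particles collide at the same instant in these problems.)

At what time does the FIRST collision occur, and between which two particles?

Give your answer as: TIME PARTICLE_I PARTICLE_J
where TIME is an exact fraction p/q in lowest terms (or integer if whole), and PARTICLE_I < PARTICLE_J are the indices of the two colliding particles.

Answer: 3 0 1

Derivation:
Pair (0,1): pos 12,15 vel 3,2 -> gap=3, closing at 1/unit, collide at t=3
Earliest collision: t=3 between 0 and 1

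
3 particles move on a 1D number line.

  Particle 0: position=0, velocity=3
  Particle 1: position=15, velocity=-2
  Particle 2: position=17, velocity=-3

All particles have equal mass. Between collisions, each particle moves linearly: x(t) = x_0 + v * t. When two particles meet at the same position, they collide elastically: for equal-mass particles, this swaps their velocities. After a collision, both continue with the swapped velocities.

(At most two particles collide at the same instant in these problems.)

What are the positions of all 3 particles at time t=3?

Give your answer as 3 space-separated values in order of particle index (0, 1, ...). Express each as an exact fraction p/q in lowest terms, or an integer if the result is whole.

Collision at t=2: particles 1 and 2 swap velocities; positions: p0=6 p1=11 p2=11; velocities now: v0=3 v1=-3 v2=-2
Collision at t=17/6: particles 0 and 1 swap velocities; positions: p0=17/2 p1=17/2 p2=28/3; velocities now: v0=-3 v1=3 v2=-2
Collision at t=3: particles 1 and 2 swap velocities; positions: p0=8 p1=9 p2=9; velocities now: v0=-3 v1=-2 v2=3
Advance to t=3 (no further collisions before then); velocities: v0=-3 v1=-2 v2=3; positions = 8 9 9

Answer: 8 9 9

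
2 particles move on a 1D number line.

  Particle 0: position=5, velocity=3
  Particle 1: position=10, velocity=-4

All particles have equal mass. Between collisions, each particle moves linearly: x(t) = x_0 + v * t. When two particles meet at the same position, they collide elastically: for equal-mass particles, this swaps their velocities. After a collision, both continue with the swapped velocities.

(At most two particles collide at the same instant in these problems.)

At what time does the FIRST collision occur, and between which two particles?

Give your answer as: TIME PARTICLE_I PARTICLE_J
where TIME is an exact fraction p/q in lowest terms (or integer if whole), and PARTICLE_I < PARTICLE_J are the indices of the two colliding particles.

Answer: 5/7 0 1

Derivation:
Pair (0,1): pos 5,10 vel 3,-4 -> gap=5, closing at 7/unit, collide at t=5/7
Earliest collision: t=5/7 between 0 and 1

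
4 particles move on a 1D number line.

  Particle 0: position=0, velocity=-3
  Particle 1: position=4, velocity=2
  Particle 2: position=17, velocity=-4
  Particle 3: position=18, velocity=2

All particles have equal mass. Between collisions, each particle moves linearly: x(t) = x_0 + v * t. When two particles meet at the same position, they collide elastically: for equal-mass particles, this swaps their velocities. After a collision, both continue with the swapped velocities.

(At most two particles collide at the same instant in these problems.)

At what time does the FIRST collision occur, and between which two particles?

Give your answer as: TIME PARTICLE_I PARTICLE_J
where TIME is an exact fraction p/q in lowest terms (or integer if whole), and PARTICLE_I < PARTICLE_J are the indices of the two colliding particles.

Answer: 13/6 1 2

Derivation:
Pair (0,1): pos 0,4 vel -3,2 -> not approaching (rel speed -5 <= 0)
Pair (1,2): pos 4,17 vel 2,-4 -> gap=13, closing at 6/unit, collide at t=13/6
Pair (2,3): pos 17,18 vel -4,2 -> not approaching (rel speed -6 <= 0)
Earliest collision: t=13/6 between 1 and 2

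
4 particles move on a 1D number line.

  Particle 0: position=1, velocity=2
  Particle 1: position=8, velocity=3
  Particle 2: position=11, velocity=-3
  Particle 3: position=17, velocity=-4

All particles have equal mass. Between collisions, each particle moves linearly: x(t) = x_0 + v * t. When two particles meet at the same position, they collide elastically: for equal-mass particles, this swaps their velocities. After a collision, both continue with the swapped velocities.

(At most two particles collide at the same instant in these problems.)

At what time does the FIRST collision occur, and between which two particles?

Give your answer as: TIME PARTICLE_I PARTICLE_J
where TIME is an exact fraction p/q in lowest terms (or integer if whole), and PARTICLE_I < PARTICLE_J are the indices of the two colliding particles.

Answer: 1/2 1 2

Derivation:
Pair (0,1): pos 1,8 vel 2,3 -> not approaching (rel speed -1 <= 0)
Pair (1,2): pos 8,11 vel 3,-3 -> gap=3, closing at 6/unit, collide at t=1/2
Pair (2,3): pos 11,17 vel -3,-4 -> gap=6, closing at 1/unit, collide at t=6
Earliest collision: t=1/2 between 1 and 2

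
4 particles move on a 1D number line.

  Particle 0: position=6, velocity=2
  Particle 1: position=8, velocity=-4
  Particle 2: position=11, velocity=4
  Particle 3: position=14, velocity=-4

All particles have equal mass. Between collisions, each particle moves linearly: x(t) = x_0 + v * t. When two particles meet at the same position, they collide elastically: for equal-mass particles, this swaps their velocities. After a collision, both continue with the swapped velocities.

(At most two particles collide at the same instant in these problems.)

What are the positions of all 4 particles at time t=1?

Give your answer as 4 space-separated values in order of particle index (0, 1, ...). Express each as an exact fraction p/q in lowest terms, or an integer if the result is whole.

Collision at t=1/3: particles 0 and 1 swap velocities; positions: p0=20/3 p1=20/3 p2=37/3 p3=38/3; velocities now: v0=-4 v1=2 v2=4 v3=-4
Collision at t=3/8: particles 2 and 3 swap velocities; positions: p0=13/2 p1=27/4 p2=25/2 p3=25/2; velocities now: v0=-4 v1=2 v2=-4 v3=4
Advance to t=1 (no further collisions before then); velocities: v0=-4 v1=2 v2=-4 v3=4; positions = 4 8 10 15

Answer: 4 8 10 15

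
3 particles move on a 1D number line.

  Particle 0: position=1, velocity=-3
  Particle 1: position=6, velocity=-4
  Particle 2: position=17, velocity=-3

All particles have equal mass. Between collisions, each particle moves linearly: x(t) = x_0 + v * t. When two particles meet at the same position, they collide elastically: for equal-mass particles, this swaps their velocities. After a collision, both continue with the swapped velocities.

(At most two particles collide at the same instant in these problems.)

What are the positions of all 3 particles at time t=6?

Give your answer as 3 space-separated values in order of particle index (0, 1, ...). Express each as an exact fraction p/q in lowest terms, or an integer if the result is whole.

Answer: -18 -17 -1

Derivation:
Collision at t=5: particles 0 and 1 swap velocities; positions: p0=-14 p1=-14 p2=2; velocities now: v0=-4 v1=-3 v2=-3
Advance to t=6 (no further collisions before then); velocities: v0=-4 v1=-3 v2=-3; positions = -18 -17 -1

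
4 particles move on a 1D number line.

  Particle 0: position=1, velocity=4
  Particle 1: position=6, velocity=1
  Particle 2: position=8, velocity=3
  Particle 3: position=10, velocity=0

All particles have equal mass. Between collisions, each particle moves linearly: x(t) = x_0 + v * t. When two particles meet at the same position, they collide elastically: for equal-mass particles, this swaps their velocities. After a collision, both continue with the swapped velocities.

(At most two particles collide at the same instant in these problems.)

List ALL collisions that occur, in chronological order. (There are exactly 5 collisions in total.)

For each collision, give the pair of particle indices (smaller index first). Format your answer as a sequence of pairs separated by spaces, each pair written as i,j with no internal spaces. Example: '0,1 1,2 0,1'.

Answer: 2,3 0,1 1,2 0,1 2,3

Derivation:
Collision at t=2/3: particles 2 and 3 swap velocities; positions: p0=11/3 p1=20/3 p2=10 p3=10; velocities now: v0=4 v1=1 v2=0 v3=3
Collision at t=5/3: particles 0 and 1 swap velocities; positions: p0=23/3 p1=23/3 p2=10 p3=13; velocities now: v0=1 v1=4 v2=0 v3=3
Collision at t=9/4: particles 1 and 2 swap velocities; positions: p0=33/4 p1=10 p2=10 p3=59/4; velocities now: v0=1 v1=0 v2=4 v3=3
Collision at t=4: particles 0 and 1 swap velocities; positions: p0=10 p1=10 p2=17 p3=20; velocities now: v0=0 v1=1 v2=4 v3=3
Collision at t=7: particles 2 and 3 swap velocities; positions: p0=10 p1=13 p2=29 p3=29; velocities now: v0=0 v1=1 v2=3 v3=4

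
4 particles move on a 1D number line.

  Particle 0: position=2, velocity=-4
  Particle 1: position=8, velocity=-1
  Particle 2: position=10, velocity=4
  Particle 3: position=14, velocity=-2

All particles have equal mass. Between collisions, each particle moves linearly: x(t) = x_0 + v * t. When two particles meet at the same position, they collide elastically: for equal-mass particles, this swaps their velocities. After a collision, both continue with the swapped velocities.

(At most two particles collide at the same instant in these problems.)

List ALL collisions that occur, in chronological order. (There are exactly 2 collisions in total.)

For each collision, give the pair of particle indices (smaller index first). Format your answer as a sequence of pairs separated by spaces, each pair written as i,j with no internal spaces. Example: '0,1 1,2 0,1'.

Collision at t=2/3: particles 2 and 3 swap velocities; positions: p0=-2/3 p1=22/3 p2=38/3 p3=38/3; velocities now: v0=-4 v1=-1 v2=-2 v3=4
Collision at t=6: particles 1 and 2 swap velocities; positions: p0=-22 p1=2 p2=2 p3=34; velocities now: v0=-4 v1=-2 v2=-1 v3=4

Answer: 2,3 1,2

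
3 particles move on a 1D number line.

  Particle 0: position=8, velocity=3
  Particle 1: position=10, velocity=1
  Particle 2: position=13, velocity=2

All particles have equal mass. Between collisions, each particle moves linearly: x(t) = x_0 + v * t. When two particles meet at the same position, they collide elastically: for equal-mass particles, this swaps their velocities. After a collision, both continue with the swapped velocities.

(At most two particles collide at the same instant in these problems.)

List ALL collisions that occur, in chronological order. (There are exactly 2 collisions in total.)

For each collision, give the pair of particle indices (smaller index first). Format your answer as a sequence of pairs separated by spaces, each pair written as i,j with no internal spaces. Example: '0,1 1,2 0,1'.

Answer: 0,1 1,2

Derivation:
Collision at t=1: particles 0 and 1 swap velocities; positions: p0=11 p1=11 p2=15; velocities now: v0=1 v1=3 v2=2
Collision at t=5: particles 1 and 2 swap velocities; positions: p0=15 p1=23 p2=23; velocities now: v0=1 v1=2 v2=3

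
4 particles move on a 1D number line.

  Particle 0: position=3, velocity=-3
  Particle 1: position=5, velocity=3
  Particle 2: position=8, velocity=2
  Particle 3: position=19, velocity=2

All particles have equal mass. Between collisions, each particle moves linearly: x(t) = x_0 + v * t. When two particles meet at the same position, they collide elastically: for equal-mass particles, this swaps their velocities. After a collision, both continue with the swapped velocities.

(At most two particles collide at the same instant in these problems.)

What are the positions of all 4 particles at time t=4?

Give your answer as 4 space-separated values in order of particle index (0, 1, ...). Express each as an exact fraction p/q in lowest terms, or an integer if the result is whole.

Answer: -9 16 17 27

Derivation:
Collision at t=3: particles 1 and 2 swap velocities; positions: p0=-6 p1=14 p2=14 p3=25; velocities now: v0=-3 v1=2 v2=3 v3=2
Advance to t=4 (no further collisions before then); velocities: v0=-3 v1=2 v2=3 v3=2; positions = -9 16 17 27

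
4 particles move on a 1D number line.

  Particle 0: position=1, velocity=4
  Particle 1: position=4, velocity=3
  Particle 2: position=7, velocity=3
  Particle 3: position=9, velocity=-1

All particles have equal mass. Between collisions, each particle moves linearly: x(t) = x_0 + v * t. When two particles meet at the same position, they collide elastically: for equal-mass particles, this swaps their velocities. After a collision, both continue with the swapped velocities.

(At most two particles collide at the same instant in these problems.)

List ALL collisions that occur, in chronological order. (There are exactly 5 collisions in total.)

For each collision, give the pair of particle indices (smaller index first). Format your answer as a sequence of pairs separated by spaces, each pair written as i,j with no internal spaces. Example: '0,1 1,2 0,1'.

Collision at t=1/2: particles 2 and 3 swap velocities; positions: p0=3 p1=11/2 p2=17/2 p3=17/2; velocities now: v0=4 v1=3 v2=-1 v3=3
Collision at t=5/4: particles 1 and 2 swap velocities; positions: p0=6 p1=31/4 p2=31/4 p3=43/4; velocities now: v0=4 v1=-1 v2=3 v3=3
Collision at t=8/5: particles 0 and 1 swap velocities; positions: p0=37/5 p1=37/5 p2=44/5 p3=59/5; velocities now: v0=-1 v1=4 v2=3 v3=3
Collision at t=3: particles 1 and 2 swap velocities; positions: p0=6 p1=13 p2=13 p3=16; velocities now: v0=-1 v1=3 v2=4 v3=3
Collision at t=6: particles 2 and 3 swap velocities; positions: p0=3 p1=22 p2=25 p3=25; velocities now: v0=-1 v1=3 v2=3 v3=4

Answer: 2,3 1,2 0,1 1,2 2,3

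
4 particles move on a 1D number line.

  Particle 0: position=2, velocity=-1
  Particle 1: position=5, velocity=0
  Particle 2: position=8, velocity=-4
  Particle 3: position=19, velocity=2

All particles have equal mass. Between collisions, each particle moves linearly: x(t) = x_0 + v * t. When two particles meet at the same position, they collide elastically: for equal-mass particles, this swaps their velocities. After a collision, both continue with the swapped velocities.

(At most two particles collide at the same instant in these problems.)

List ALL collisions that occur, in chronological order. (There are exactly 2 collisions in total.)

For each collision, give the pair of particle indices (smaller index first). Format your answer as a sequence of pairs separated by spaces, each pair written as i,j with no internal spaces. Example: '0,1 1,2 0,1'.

Collision at t=3/4: particles 1 and 2 swap velocities; positions: p0=5/4 p1=5 p2=5 p3=41/2; velocities now: v0=-1 v1=-4 v2=0 v3=2
Collision at t=2: particles 0 and 1 swap velocities; positions: p0=0 p1=0 p2=5 p3=23; velocities now: v0=-4 v1=-1 v2=0 v3=2

Answer: 1,2 0,1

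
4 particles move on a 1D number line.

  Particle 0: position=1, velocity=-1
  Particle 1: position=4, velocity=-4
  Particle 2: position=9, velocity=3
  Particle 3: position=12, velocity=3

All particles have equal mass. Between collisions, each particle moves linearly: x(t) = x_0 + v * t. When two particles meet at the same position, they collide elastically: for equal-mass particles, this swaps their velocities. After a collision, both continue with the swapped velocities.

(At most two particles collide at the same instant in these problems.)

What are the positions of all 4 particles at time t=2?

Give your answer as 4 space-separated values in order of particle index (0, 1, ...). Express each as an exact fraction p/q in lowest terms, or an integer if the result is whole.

Answer: -4 -1 15 18

Derivation:
Collision at t=1: particles 0 and 1 swap velocities; positions: p0=0 p1=0 p2=12 p3=15; velocities now: v0=-4 v1=-1 v2=3 v3=3
Advance to t=2 (no further collisions before then); velocities: v0=-4 v1=-1 v2=3 v3=3; positions = -4 -1 15 18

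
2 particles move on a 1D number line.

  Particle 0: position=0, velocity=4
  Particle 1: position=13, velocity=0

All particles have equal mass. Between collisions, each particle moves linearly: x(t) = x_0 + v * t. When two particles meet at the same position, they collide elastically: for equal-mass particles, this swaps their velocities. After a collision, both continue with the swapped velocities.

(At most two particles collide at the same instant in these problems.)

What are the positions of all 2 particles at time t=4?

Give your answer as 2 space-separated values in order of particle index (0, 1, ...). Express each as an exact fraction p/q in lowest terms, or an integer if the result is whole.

Collision at t=13/4: particles 0 and 1 swap velocities; positions: p0=13 p1=13; velocities now: v0=0 v1=4
Advance to t=4 (no further collisions before then); velocities: v0=0 v1=4; positions = 13 16

Answer: 13 16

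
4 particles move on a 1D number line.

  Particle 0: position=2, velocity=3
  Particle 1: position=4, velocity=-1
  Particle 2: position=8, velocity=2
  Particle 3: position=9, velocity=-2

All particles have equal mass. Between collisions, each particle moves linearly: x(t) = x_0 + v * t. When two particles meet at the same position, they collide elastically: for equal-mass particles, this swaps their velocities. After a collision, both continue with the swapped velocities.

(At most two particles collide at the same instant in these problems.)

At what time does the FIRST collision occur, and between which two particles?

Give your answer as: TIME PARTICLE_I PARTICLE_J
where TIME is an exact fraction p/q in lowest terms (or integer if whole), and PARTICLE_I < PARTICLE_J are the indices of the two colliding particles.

Pair (0,1): pos 2,4 vel 3,-1 -> gap=2, closing at 4/unit, collide at t=1/2
Pair (1,2): pos 4,8 vel -1,2 -> not approaching (rel speed -3 <= 0)
Pair (2,3): pos 8,9 vel 2,-2 -> gap=1, closing at 4/unit, collide at t=1/4
Earliest collision: t=1/4 between 2 and 3

Answer: 1/4 2 3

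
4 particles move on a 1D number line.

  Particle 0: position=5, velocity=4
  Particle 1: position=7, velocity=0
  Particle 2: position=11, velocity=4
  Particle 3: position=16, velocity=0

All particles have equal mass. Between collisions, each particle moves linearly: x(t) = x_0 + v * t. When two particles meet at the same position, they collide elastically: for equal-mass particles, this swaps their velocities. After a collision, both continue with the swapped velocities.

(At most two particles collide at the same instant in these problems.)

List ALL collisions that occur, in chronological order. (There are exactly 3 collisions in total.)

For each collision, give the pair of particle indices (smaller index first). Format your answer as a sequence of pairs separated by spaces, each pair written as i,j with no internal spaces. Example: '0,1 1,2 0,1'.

Collision at t=1/2: particles 0 and 1 swap velocities; positions: p0=7 p1=7 p2=13 p3=16; velocities now: v0=0 v1=4 v2=4 v3=0
Collision at t=5/4: particles 2 and 3 swap velocities; positions: p0=7 p1=10 p2=16 p3=16; velocities now: v0=0 v1=4 v2=0 v3=4
Collision at t=11/4: particles 1 and 2 swap velocities; positions: p0=7 p1=16 p2=16 p3=22; velocities now: v0=0 v1=0 v2=4 v3=4

Answer: 0,1 2,3 1,2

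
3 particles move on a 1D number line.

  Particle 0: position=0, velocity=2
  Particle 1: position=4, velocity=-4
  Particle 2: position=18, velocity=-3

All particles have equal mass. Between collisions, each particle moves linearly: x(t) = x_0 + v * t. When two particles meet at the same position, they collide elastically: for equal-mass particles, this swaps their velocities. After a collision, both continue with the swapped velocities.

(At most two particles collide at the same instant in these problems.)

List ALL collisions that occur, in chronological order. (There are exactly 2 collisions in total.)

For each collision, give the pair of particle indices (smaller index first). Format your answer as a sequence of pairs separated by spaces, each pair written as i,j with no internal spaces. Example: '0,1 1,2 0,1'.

Answer: 0,1 1,2

Derivation:
Collision at t=2/3: particles 0 and 1 swap velocities; positions: p0=4/3 p1=4/3 p2=16; velocities now: v0=-4 v1=2 v2=-3
Collision at t=18/5: particles 1 and 2 swap velocities; positions: p0=-52/5 p1=36/5 p2=36/5; velocities now: v0=-4 v1=-3 v2=2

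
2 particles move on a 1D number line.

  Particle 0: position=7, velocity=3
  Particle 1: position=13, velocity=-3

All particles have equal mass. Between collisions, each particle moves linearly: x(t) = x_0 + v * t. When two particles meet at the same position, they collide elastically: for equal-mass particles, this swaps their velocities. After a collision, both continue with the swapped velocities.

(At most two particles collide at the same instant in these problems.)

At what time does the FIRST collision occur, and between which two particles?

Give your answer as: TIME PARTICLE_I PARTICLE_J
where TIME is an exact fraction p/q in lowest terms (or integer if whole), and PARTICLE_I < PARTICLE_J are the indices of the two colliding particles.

Pair (0,1): pos 7,13 vel 3,-3 -> gap=6, closing at 6/unit, collide at t=1
Earliest collision: t=1 between 0 and 1

Answer: 1 0 1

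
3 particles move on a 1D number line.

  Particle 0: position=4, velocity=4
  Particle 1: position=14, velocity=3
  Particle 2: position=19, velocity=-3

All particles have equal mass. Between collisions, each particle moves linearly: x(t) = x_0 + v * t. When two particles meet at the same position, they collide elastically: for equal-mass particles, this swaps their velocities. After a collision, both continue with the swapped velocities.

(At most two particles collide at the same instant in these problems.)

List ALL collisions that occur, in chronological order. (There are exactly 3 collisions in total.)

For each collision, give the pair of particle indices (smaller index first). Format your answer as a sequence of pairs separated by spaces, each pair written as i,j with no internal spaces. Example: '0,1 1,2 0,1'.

Collision at t=5/6: particles 1 and 2 swap velocities; positions: p0=22/3 p1=33/2 p2=33/2; velocities now: v0=4 v1=-3 v2=3
Collision at t=15/7: particles 0 and 1 swap velocities; positions: p0=88/7 p1=88/7 p2=143/7; velocities now: v0=-3 v1=4 v2=3
Collision at t=10: particles 1 and 2 swap velocities; positions: p0=-11 p1=44 p2=44; velocities now: v0=-3 v1=3 v2=4

Answer: 1,2 0,1 1,2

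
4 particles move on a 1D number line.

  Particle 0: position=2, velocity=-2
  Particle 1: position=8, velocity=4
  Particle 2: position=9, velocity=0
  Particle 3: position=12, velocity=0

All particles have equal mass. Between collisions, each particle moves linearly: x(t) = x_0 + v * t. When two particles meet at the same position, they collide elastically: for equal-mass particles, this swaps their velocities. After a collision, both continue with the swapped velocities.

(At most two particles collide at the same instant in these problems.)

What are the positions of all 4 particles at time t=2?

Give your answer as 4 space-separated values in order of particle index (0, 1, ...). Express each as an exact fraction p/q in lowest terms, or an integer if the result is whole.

Answer: -2 9 12 16

Derivation:
Collision at t=1/4: particles 1 and 2 swap velocities; positions: p0=3/2 p1=9 p2=9 p3=12; velocities now: v0=-2 v1=0 v2=4 v3=0
Collision at t=1: particles 2 and 3 swap velocities; positions: p0=0 p1=9 p2=12 p3=12; velocities now: v0=-2 v1=0 v2=0 v3=4
Advance to t=2 (no further collisions before then); velocities: v0=-2 v1=0 v2=0 v3=4; positions = -2 9 12 16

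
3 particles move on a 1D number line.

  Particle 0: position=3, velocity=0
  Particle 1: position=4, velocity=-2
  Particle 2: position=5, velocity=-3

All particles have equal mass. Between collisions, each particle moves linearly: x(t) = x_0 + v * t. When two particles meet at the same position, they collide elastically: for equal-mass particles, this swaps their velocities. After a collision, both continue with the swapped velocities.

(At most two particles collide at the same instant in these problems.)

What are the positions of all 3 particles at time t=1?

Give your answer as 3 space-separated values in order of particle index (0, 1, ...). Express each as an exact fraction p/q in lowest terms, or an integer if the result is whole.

Collision at t=1/2: particles 0 and 1 swap velocities; positions: p0=3 p1=3 p2=7/2; velocities now: v0=-2 v1=0 v2=-3
Collision at t=2/3: particles 1 and 2 swap velocities; positions: p0=8/3 p1=3 p2=3; velocities now: v0=-2 v1=-3 v2=0
Collision at t=1: particles 0 and 1 swap velocities; positions: p0=2 p1=2 p2=3; velocities now: v0=-3 v1=-2 v2=0
Advance to t=1 (no further collisions before then); velocities: v0=-3 v1=-2 v2=0; positions = 2 2 3

Answer: 2 2 3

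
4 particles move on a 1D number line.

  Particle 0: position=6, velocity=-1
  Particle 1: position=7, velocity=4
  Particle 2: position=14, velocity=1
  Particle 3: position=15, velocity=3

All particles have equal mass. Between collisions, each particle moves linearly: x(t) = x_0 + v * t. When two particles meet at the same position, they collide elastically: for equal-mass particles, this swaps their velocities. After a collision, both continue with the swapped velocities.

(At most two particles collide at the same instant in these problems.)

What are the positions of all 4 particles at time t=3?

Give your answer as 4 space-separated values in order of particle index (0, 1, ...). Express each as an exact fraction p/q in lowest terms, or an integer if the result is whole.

Answer: 3 17 19 24

Derivation:
Collision at t=7/3: particles 1 and 2 swap velocities; positions: p0=11/3 p1=49/3 p2=49/3 p3=22; velocities now: v0=-1 v1=1 v2=4 v3=3
Advance to t=3 (no further collisions before then); velocities: v0=-1 v1=1 v2=4 v3=3; positions = 3 17 19 24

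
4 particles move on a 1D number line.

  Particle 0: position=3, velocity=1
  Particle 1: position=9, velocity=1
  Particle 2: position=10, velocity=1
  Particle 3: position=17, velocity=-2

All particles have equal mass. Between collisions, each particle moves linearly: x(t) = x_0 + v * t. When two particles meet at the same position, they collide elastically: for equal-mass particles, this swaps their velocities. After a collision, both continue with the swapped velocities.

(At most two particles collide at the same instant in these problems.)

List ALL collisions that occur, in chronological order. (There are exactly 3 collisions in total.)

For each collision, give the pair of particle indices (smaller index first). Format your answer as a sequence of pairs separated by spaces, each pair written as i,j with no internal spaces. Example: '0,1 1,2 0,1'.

Answer: 2,3 1,2 0,1

Derivation:
Collision at t=7/3: particles 2 and 3 swap velocities; positions: p0=16/3 p1=34/3 p2=37/3 p3=37/3; velocities now: v0=1 v1=1 v2=-2 v3=1
Collision at t=8/3: particles 1 and 2 swap velocities; positions: p0=17/3 p1=35/3 p2=35/3 p3=38/3; velocities now: v0=1 v1=-2 v2=1 v3=1
Collision at t=14/3: particles 0 and 1 swap velocities; positions: p0=23/3 p1=23/3 p2=41/3 p3=44/3; velocities now: v0=-2 v1=1 v2=1 v3=1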